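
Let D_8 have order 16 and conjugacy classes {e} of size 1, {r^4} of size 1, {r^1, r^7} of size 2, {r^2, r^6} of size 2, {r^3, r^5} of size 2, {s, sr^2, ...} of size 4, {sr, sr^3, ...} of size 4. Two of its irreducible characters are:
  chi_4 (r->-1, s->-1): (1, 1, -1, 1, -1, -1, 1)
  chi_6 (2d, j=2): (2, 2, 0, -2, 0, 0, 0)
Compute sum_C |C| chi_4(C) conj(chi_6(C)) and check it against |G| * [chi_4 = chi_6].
Sum = 0; so <chi_4, chi_6> = 0 (distinct irreducibles are orthogonal).

Argument: Compute term by term over conjugacy classes (|C| * chi_4(C) * conj(chi_6(C))):
  1*(1)*conj(2) + 1*(1)*conj(2) + 2*(-1)*conj(0) + 2*(1)*conj(-2) + 2*(-1)*conj(0) + 4*(-1)*conj(0) + 4*(1)*conj(0)
  = (2) + (2) + (0) + (-4) + (0) + (0) + (0)
  = 0.
Dividing by |G| = 16 gives 0/16 = 0, matching the row-orthogonality relation <chi_4, chi_6> = [chi_4 = chi_6].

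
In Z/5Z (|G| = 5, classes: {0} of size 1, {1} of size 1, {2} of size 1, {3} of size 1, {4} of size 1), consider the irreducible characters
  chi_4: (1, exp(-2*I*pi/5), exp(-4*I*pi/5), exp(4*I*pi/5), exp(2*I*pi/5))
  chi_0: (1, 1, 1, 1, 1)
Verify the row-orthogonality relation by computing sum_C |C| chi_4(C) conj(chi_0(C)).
Sum = 0; so <chi_4, chi_0> = 0 (distinct irreducibles are orthogonal).

Explanation: Compute term by term over conjugacy classes (|C| * chi_4(C) * conj(chi_0(C))):
  1*(1)*conj(1) + 1*(exp(-2*I*pi/5))*conj(1) + 1*(exp(-4*I*pi/5))*conj(1) + 1*(exp(4*I*pi/5))*conj(1) + 1*(exp(2*I*pi/5))*conj(1)
  = (1) + (exp(-2*I*pi/5)) + (exp(-4*I*pi/5)) + (exp(4*I*pi/5)) + (exp(2*I*pi/5))
  = 0.
(Exp terms are combined using exp(i*s)*conj(exp(i*t)) = exp(i*(s-t)), and sums of them are collapsed using the identity that for every m > 1 the m distinct m-th roots of unity sum to 0, e.g. 1 + exp(2*I*pi/3) + exp(-2*I*pi/3) = 0.)
Dividing by |G| = 5 gives 0/5 = 0, matching the row-orthogonality relation <chi_4, chi_0> = [chi_4 = chi_0].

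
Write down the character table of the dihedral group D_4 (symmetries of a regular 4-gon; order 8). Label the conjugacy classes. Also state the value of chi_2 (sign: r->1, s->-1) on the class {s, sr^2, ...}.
Conjugacy classes: {e} of size 1, {r^2} of size 1, {r^1, r^3} of size 2, {s, sr^2, ...} of size 2, {sr, sr^3, ...} of size 2.
Character table:
  irrep \ class              {e} (size 1)  {r^2} (size 1)  {r^1, r^3} (size 2)  {s, sr^2, ...} (size 2)  {sr, sr^3, ...} (size 2)
  chi_1 (triv)               1             1               1                    1                        1                       
  chi_2 (sign: r->1, s->-1)  1             1               1                    -1                       -1                      
  chi_3 (r->-1, s->1)        1             1               -1                   1                        -1                      
  chi_4 (r->-1, s->-1)       1             1               -1                   -1                       1                       
  chi_5 (2d, j=1)            2             -2              0                    0                        0                       

Spot check: chi_2 (sign: r->1, s->-1) on {s, sr^2, ...} = -1.

Proof sketch: D_4 has order 2*4 = 8 with 5 conjugacy classes, hence 5 irreducibles. Sum of squared dims 1 + 1 + 1 + 1 + 4 = 8 = |G|. Linear characters come from the abelianisation; the 2-dimensional irreps have character r^k -> 2*cos(2*pi*j*k/4), reflections -> 0.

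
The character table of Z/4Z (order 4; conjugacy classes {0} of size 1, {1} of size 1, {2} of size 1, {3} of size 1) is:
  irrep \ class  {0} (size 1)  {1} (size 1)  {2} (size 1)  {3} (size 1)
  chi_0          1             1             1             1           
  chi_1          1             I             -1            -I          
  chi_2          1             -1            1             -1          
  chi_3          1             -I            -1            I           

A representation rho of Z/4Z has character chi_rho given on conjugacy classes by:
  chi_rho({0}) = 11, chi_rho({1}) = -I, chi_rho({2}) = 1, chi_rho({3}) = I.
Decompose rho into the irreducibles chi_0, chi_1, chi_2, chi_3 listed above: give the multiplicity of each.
Multiplicities: chi_0: 3, chi_1: 2, chi_2: 3, chi_3: 3.

Details: Use <chi_rho, chi> = (1/|G|) sum_C |C| * chi_rho(C) * conj(chi(C)) with |G| = 4 for each irreducible chi in the table:
  <chi_rho, chi_0> = (1/4)[1*(11)*conj(1) + 1*(-I)*conj(1) + 1*(1)*conj(1) + 1*(I)*conj(1)]
      = (1/4)[(11) + (-I) + (1) + (I)] = 12/4 = 3
  <chi_rho, chi_1> = (1/4)[1*(11)*conj(1) + 1*(-I)*conj(I) + 1*(1)*conj(-1) + 1*(I)*conj(-I)]
      = (1/4)[(11) + (-1) + (-1) + (-1)] = 8/4 = 2
  <chi_rho, chi_2> = (1/4)[1*(11)*conj(1) + 1*(-I)*conj(-1) + 1*(1)*conj(1) + 1*(I)*conj(-1)]
      = (1/4)[(11) + (I) + (1) + (-I)] = 12/4 = 3
  <chi_rho, chi_3> = (1/4)[1*(11)*conj(1) + 1*(-I)*conj(-I) + 1*(1)*conj(-1) + 1*(I)*conj(I)]
      = (1/4)[(11) + (1) + (-1) + (1)] = 12/4 = 3
(Exp terms are combined using exp(i*s)*conj(exp(i*t)) = exp(i*(s-t)), and sums of them are collapsed using the identity that for every m > 1 the m distinct m-th roots of unity sum to 0, e.g. 1 + exp(2*I*pi/3) + exp(-2*I*pi/3) = 0.)
Dimension check: dim(rho) = sum (mult * dim) = 3*1 + 2*1 + 3*1 + 3*1 = 11 = chi_rho(e) = 11.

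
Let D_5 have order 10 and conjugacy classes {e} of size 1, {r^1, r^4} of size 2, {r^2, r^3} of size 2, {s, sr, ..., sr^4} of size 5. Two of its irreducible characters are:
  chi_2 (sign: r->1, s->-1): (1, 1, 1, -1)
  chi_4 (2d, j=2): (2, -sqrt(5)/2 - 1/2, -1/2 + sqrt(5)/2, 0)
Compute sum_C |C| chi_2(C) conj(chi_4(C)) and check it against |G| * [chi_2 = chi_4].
Sum = 0; so <chi_2, chi_4> = 0 (distinct irreducibles are orthogonal).

Argument: Compute term by term over conjugacy classes (|C| * chi_2(C) * conj(chi_4(C))):
  1*(1)*conj(2) + 2*(1)*conj(-sqrt(5)/2 - 1/2) + 2*(1)*conj(-1/2 + sqrt(5)/2) + 5*(-1)*conj(0)
  = (2) + (-sqrt(5) - 1) + (-1 + sqrt(5)) + (0)
  = 0.
Dividing by |G| = 10 gives 0/10 = 0, matching the row-orthogonality relation <chi_2, chi_4> = [chi_2 = chi_4].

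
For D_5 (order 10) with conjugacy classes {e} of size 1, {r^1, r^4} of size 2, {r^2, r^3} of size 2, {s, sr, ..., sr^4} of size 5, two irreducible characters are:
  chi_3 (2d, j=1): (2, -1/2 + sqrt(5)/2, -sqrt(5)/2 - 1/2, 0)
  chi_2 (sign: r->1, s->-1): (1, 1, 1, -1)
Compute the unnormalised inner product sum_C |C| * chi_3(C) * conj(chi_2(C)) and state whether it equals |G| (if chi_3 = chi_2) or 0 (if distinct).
Sum = 0; so <chi_3, chi_2> = 0 (distinct irreducibles are orthogonal).

Compute term by term over conjugacy classes (|C| * chi_3(C) * conj(chi_2(C))):
  1*(2)*conj(1) + 2*(-1/2 + sqrt(5)/2)*conj(1) + 2*(-sqrt(5)/2 - 1/2)*conj(1) + 5*(0)*conj(-1)
  = (2) + (-1 + sqrt(5)) + (-sqrt(5) - 1) + (0)
  = 0.
Dividing by |G| = 10 gives 0/10 = 0, matching the row-orthogonality relation <chi_3, chi_2> = [chi_3 = chi_2].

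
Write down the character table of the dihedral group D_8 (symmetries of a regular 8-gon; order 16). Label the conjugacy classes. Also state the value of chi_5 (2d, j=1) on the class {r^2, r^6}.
Conjugacy classes: {e} of size 1, {r^4} of size 1, {r^1, r^7} of size 2, {r^2, r^6} of size 2, {r^3, r^5} of size 2, {s, sr^2, ...} of size 4, {sr, sr^3, ...} of size 4.
Character table:
  irrep \ class              {e} (size 1)  {r^4} (size 1)  {r^1, r^7} (size 2)  {r^2, r^6} (size 2)  {r^3, r^5} (size 2)  {s, sr^2, ...} (size 4)  {sr, sr^3, ...} (size 4)
  chi_1 (triv)               1             1               1                    1                    1                    1                        1                       
  chi_2 (sign: r->1, s->-1)  1             1               1                    1                    1                    -1                       -1                      
  chi_3 (r->-1, s->1)        1             1               -1                   1                    -1                   1                        -1                      
  chi_4 (r->-1, s->-1)       1             1               -1                   1                    -1                   -1                       1                       
  chi_5 (2d, j=1)            2             -2              sqrt(2)              0                    -sqrt(2)             0                        0                       
  chi_6 (2d, j=2)            2             2               0                    -2                   0                    0                        0                       
  chi_7 (2d, j=3)            2             -2              -sqrt(2)             0                    sqrt(2)              0                        0                       

Spot check: chi_5 (2d, j=1) on {r^2, r^6} = 0.

Proof sketch: D_8 has order 2*8 = 16 with 7 conjugacy classes, hence 7 irreducibles. Sum of squared dims 1 + 1 + 1 + 1 + 4 + 4 + 4 = 16 = |G|. Linear characters come from the abelianisation; the 2-dimensional irreps have character r^k -> 2*cos(2*pi*j*k/8), reflections -> 0.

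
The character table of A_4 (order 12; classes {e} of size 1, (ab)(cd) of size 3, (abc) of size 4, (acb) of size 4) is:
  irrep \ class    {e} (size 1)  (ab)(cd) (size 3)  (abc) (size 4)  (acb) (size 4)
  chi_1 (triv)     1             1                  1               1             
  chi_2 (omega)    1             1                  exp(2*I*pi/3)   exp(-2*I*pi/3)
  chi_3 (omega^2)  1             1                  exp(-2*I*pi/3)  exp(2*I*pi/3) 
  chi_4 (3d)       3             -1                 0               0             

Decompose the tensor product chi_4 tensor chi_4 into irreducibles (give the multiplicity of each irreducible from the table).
chi_4 tensor chi_4 = chi_1 + chi_2 + chi_3 + 2*chi_4 (all other irreducibles have multiplicity 0).

Derivation: The character of a tensor product is the pointwise product (chi_4 * chi_4)(C) = chi_4(C) * chi_4(C):
  {e}: (3)*(3), (ab)(cd): (-1)*(-1), (abc): (0)*(0), (acb): (0)*(0)
so (chi_4 * chi_4) takes values
  {e} -> 9, (ab)(cd) -> 1, (abc) -> 0, (acb) -> 0.
Now take the inner product of this character with each irreducible chi from the table, <chi_4*chi_4, chi> = (1/12) sum_C |C| (chi_4*chi_4)(C) conj(chi(C)):
  <chi_4*chi_4, chi_1> = (1/12)[1*(9)*conj(1) + 3*(1)*conj(1) + 4*(0)*conj(1) + 4*(0)*conj(1)]
      = (1/12)[(9) + (3) + (0) + (0)] = 12/12 = 1
  <chi_4*chi_4, chi_2> = (1/12)[1*(9)*conj(1) + 3*(1)*conj(1) + 4*(0)*conj(exp(2*I*pi/3)) + 4*(0)*conj(exp(-2*I*pi/3))]
      = (1/12)[(9) + (3) + (0) + (0)] = 12/12 = 1
  <chi_4*chi_4, chi_3> = (1/12)[1*(9)*conj(1) + 3*(1)*conj(1) + 4*(0)*conj(exp(-2*I*pi/3)) + 4*(0)*conj(exp(2*I*pi/3))]
      = (1/12)[(9) + (3) + (0) + (0)] = 12/12 = 1
  <chi_4*chi_4, chi_4> = (1/12)[1*(9)*conj(3) + 3*(1)*conj(-1) + 4*(0)*conj(0) + 4*(0)*conj(0)]
      = (1/12)[(27) + (-3) + (0) + (0)] = 24/12 = 2
(Exp terms are combined using exp(i*s)*conj(exp(i*t)) = exp(i*(s-t)), and sums of them are collapsed using the identity that for every m > 1 the m distinct m-th roots of unity sum to 0, e.g. 1 + exp(2*I*pi/3) + exp(-2*I*pi/3) = 0.)
Hence the multiplicities are chi_1: 1, chi_2: 1, chi_3: 1, chi_4: 2. Dimension check: dim(chi_4)*dim(chi_4) = 3*3 = 9 and sum (mult * dim) = 1*1 + 1*1 + 1*1 + 2*3 = 9.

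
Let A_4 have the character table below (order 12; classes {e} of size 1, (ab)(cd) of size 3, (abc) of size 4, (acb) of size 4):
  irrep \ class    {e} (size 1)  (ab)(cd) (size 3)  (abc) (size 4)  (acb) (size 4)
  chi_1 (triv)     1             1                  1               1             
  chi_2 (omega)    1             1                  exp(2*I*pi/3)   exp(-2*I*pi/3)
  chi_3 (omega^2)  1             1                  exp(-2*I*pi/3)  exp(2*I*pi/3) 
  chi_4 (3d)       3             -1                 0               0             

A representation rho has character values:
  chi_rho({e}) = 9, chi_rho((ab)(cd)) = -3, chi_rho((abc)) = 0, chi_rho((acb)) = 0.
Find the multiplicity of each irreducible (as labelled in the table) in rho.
Multiplicities: chi_1: 0, chi_2: 0, chi_3: 0, chi_4: 3.

Solution. Use <chi_rho, chi> = (1/|G|) sum_C |C| * chi_rho(C) * conj(chi(C)) with |G| = 12 for each irreducible chi in the table:
  <chi_rho, chi_1> = (1/12)[1*(9)*conj(1) + 3*(-3)*conj(1) + 4*(0)*conj(1) + 4*(0)*conj(1)]
      = (1/12)[(9) + (-9) + (0) + (0)] = 0/12 = 0
  <chi_rho, chi_2> = (1/12)[1*(9)*conj(1) + 3*(-3)*conj(1) + 4*(0)*conj(exp(2*I*pi/3)) + 4*(0)*conj(exp(-2*I*pi/3))]
      = (1/12)[(9) + (-9) + (0) + (0)] = 0/12 = 0
  <chi_rho, chi_3> = (1/12)[1*(9)*conj(1) + 3*(-3)*conj(1) + 4*(0)*conj(exp(-2*I*pi/3)) + 4*(0)*conj(exp(2*I*pi/3))]
      = (1/12)[(9) + (-9) + (0) + (0)] = 0/12 = 0
  <chi_rho, chi_4> = (1/12)[1*(9)*conj(3) + 3*(-3)*conj(-1) + 4*(0)*conj(0) + 4*(0)*conj(0)]
      = (1/12)[(27) + (9) + (0) + (0)] = 36/12 = 3
(Exp terms are combined using exp(i*s)*conj(exp(i*t)) = exp(i*(s-t)), and sums of them are collapsed using the identity that for every m > 1 the m distinct m-th roots of unity sum to 0, e.g. 1 + exp(2*I*pi/3) + exp(-2*I*pi/3) = 0.)
Dimension check: dim(rho) = sum (mult * dim) = 0*1 + 0*1 + 0*1 + 3*3 = 9 = chi_rho(e) = 9.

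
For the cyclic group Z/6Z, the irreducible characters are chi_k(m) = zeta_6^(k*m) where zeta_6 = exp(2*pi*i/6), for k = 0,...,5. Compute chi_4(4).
chi_4(4) = zeta_6^16 = exp(-2*I*pi/3)

chi_4(4) = zeta_6^(4*4) = zeta_6^16. Since zeta_6^6 = 1, this equals zeta_6^4 = exp(2*pi*i*4/6) = exp(-2*I*pi/3).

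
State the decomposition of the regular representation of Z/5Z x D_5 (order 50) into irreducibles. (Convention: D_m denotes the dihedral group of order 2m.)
Each irreducible V_i of dimension d_i appears with multiplicity d_i, i.e. rho_reg = (direct sum over all irreducibles V_i) d_i V_i. The irreducible dimensions for Z/5Z x D_5 are 1, 1, 1, 1, 1, 1, 1, 1, 1, 1, 2, 2, 2, 2, 2, 2, 2, 2, 2, 2: 10 irreducibles of dimension 1, each with multiplicity 1; 10 irreducibles of dimension 2, each with multiplicity 2. Total dimension 10*1*1 + 10*2*2 = 50 = |G|.

Working: General theorem: in the regular representation of a finite group G, each irreducible appears with multiplicity equal to its dimension. Check: dim(rho_reg) = sum d_i^2 = 1 + 1 + 1 + 1 + 1 + 1 + 1 + 1 + 1 + 1 + 4 + 4 + 4 + 4 + 4 + 4 + 4 + 4 + 4 + 4 = 50 = |G|.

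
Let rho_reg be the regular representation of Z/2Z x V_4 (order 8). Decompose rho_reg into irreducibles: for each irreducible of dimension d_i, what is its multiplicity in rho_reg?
Each irreducible V_i of dimension d_i appears with multiplicity d_i, i.e. rho_reg = (direct sum over all irreducibles V_i) d_i V_i. The irreducible dimensions for Z/2Z x V_4 are 1, 1, 1, 1, 1, 1, 1, 1: 8 irreducibles of dimension 1, each with multiplicity 1. Total dimension 8*1*1 = 8 = |G|.

Working: General theorem: in the regular representation of a finite group G, each irreducible appears with multiplicity equal to its dimension. Check: dim(rho_reg) = sum d_i^2 = 1 + 1 + 1 + 1 + 1 + 1 + 1 + 1 = 8 = |G|.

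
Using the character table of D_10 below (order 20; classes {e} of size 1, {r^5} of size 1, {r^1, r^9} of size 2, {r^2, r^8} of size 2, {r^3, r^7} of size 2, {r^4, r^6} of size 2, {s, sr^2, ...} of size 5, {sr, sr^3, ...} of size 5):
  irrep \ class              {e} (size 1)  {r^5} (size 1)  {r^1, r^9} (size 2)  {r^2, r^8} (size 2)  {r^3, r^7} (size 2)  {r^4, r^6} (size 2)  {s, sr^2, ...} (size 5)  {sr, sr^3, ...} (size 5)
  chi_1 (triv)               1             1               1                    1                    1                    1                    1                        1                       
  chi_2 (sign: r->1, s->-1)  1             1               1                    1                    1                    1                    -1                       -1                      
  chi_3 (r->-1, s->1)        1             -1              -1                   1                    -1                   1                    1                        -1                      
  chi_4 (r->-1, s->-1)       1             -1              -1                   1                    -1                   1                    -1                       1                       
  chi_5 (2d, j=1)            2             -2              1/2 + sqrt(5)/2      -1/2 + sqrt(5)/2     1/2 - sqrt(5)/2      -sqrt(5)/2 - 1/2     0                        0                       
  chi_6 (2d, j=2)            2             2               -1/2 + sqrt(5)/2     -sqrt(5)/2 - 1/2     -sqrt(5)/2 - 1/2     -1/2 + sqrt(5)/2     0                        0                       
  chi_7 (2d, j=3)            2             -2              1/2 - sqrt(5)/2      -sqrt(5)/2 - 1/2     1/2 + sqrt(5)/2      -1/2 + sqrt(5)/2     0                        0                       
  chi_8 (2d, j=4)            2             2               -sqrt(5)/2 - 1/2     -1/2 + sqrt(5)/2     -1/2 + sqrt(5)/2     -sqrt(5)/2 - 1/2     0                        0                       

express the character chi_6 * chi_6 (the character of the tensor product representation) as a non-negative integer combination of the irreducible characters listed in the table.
chi_6 tensor chi_6 = chi_1 + chi_2 + chi_8 (all other irreducibles have multiplicity 0).

Argument: The character of a tensor product is the pointwise product (chi_6 * chi_6)(C) = chi_6(C) * chi_6(C):
  {e}: (2)*(2), {r^5}: (2)*(2), {r^1, r^9}: (-1/2 + sqrt(5)/2)*(-1/2 + sqrt(5)/2), {r^2, r^8}: (-sqrt(5)/2 - 1/2)*(-sqrt(5)/2 - 1/2), {r^3, r^7}: (-sqrt(5)/2 - 1/2)*(-sqrt(5)/2 - 1/2), {r^4, r^6}: (-1/2 + sqrt(5)/2)*(-1/2 + sqrt(5)/2), {s, sr^2, ...}: (0)*(0), {sr, sr^3, ...}: (0)*(0)
so (chi_6 * chi_6) takes values
  {e} -> 4, {r^5} -> 4, {r^1, r^9} -> 3/2 - sqrt(5)/2, {r^2, r^8} -> sqrt(5)/2 + 3/2, {r^3, r^7} -> sqrt(5)/2 + 3/2, {r^4, r^6} -> 3/2 - sqrt(5)/2, {s, sr^2, ...} -> 0, {sr, sr^3, ...} -> 0.
Now take the inner product of this character with each irreducible chi from the table, <chi_6*chi_6, chi> = (1/20) sum_C |C| (chi_6*chi_6)(C) conj(chi(C)):
  <chi_6*chi_6, chi_1> = (1/20)[1*(4)*conj(1) + 1*(4)*conj(1) + 2*(3/2 - sqrt(5)/2)*conj(1) + 2*(sqrt(5)/2 + 3/2)*conj(1) + 2*(sqrt(5)/2 + 3/2)*conj(1) + 2*(3/2 - sqrt(5)/2)*conj(1) + 5*(0)*conj(1) + 5*(0)*conj(1)]
      = (1/20)[(4) + (4) + (3 - sqrt(5)) + (sqrt(5) + 3) + (sqrt(5) + 3) + (3 - sqrt(5)) + (0) + (0)] = 20/20 = 1
  <chi_6*chi_6, chi_2> = (1/20)[1*(4)*conj(1) + 1*(4)*conj(1) + 2*(3/2 - sqrt(5)/2)*conj(1) + 2*(sqrt(5)/2 + 3/2)*conj(1) + 2*(sqrt(5)/2 + 3/2)*conj(1) + 2*(3/2 - sqrt(5)/2)*conj(1) + 5*(0)*conj(-1) + 5*(0)*conj(-1)]
      = (1/20)[(4) + (4) + (3 - sqrt(5)) + (sqrt(5) + 3) + (sqrt(5) + 3) + (3 - sqrt(5)) + (0) + (0)] = 20/20 = 1
  <chi_6*chi_6, chi_3> = (1/20)[1*(4)*conj(1) + 1*(4)*conj(-1) + 2*(3/2 - sqrt(5)/2)*conj(-1) + 2*(sqrt(5)/2 + 3/2)*conj(1) + 2*(sqrt(5)/2 + 3/2)*conj(-1) + 2*(3/2 - sqrt(5)/2)*conj(1) + 5*(0)*conj(1) + 5*(0)*conj(-1)]
      = (1/20)[(4) + (-4) + (-3 + sqrt(5)) + (sqrt(5) + 3) + (-3 - sqrt(5)) + (3 - sqrt(5)) + (0) + (0)] = 0/20 = 0
  <chi_6*chi_6, chi_4> = (1/20)[1*(4)*conj(1) + 1*(4)*conj(-1) + 2*(3/2 - sqrt(5)/2)*conj(-1) + 2*(sqrt(5)/2 + 3/2)*conj(1) + 2*(sqrt(5)/2 + 3/2)*conj(-1) + 2*(3/2 - sqrt(5)/2)*conj(1) + 5*(0)*conj(-1) + 5*(0)*conj(1)]
      = (1/20)[(4) + (-4) + (-3 + sqrt(5)) + (sqrt(5) + 3) + (-3 - sqrt(5)) + (3 - sqrt(5)) + (0) + (0)] = 0/20 = 0
  <chi_6*chi_6, chi_5> = (1/20)[1*(4)*conj(2) + 1*(4)*conj(-2) + 2*(3/2 - sqrt(5)/2)*conj(1/2 + sqrt(5)/2) + 2*(sqrt(5)/2 + 3/2)*conj(-1/2 + sqrt(5)/2) + 2*(sqrt(5)/2 + 3/2)*conj(1/2 - sqrt(5)/2) + 2*(3/2 - sqrt(5)/2)*conj(-sqrt(5)/2 - 1/2) + 5*(0)*conj(0) + 5*(0)*conj(0)]
      = (1/20)[(8) + (-8) + (-1 + sqrt(5)) + (1 + sqrt(5)) + (-sqrt(5) - 1) + (1 - sqrt(5)) + (0) + (0)] = 0/20 = 0
  <chi_6*chi_6, chi_6> = (1/20)[1*(4)*conj(2) + 1*(4)*conj(2) + 2*(3/2 - sqrt(5)/2)*conj(-1/2 + sqrt(5)/2) + 2*(sqrt(5)/2 + 3/2)*conj(-sqrt(5)/2 - 1/2) + 2*(sqrt(5)/2 + 3/2)*conj(-sqrt(5)/2 - 1/2) + 2*(3/2 - sqrt(5)/2)*conj(-1/2 + sqrt(5)/2) + 5*(0)*conj(0) + 5*(0)*conj(0)]
      = (1/20)[(8) + (8) + (-4 + 2*sqrt(5)) + (-2*sqrt(5) - 4) + (-2*sqrt(5) - 4) + (-4 + 2*sqrt(5)) + (0) + (0)] = 0/20 = 0
  <chi_6*chi_6, chi_7> = (1/20)[1*(4)*conj(2) + 1*(4)*conj(-2) + 2*(3/2 - sqrt(5)/2)*conj(1/2 - sqrt(5)/2) + 2*(sqrt(5)/2 + 3/2)*conj(-sqrt(5)/2 - 1/2) + 2*(sqrt(5)/2 + 3/2)*conj(1/2 + sqrt(5)/2) + 2*(3/2 - sqrt(5)/2)*conj(-1/2 + sqrt(5)/2) + 5*(0)*conj(0) + 5*(0)*conj(0)]
      = (1/20)[(8) + (-8) + (4 - 2*sqrt(5)) + (-2*sqrt(5) - 4) + (4 + 2*sqrt(5)) + (-4 + 2*sqrt(5)) + (0) + (0)] = 0/20 = 0
  <chi_6*chi_6, chi_8> = (1/20)[1*(4)*conj(2) + 1*(4)*conj(2) + 2*(3/2 - sqrt(5)/2)*conj(-sqrt(5)/2 - 1/2) + 2*(sqrt(5)/2 + 3/2)*conj(-1/2 + sqrt(5)/2) + 2*(sqrt(5)/2 + 3/2)*conj(-1/2 + sqrt(5)/2) + 2*(3/2 - sqrt(5)/2)*conj(-sqrt(5)/2 - 1/2) + 5*(0)*conj(0) + 5*(0)*conj(0)]
      = (1/20)[(8) + (8) + (1 - sqrt(5)) + (1 + sqrt(5)) + (1 + sqrt(5)) + (1 - sqrt(5)) + (0) + (0)] = 20/20 = 1
Hence the multiplicities are chi_1: 1, chi_2: 1, chi_8: 1. Dimension check: dim(chi_6)*dim(chi_6) = 2*2 = 4 and sum (mult * dim) = 1*1 + 1*1 + 1*2 = 4.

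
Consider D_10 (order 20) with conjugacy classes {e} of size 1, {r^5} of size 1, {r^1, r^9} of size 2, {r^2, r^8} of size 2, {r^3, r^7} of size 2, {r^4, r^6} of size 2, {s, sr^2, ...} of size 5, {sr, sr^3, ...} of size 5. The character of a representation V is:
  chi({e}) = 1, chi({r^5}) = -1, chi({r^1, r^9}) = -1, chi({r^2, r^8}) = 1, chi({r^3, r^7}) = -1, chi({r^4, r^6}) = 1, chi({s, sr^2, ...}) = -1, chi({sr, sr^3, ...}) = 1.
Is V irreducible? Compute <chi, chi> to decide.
Irreducible: <chi, chi> = 1.

Justification: <chi, chi> = (1/|G|) sum_C |C| * |chi(C)|^2 = (1/20)[1*|1|^2 + 1*|-1|^2 + 2*|-1|^2 + 2*|1|^2 + 2*|-1|^2 + 2*|1|^2 + 5*|-1|^2 + 5*|1|^2]
  = (1/20)[(1) + (1) + (2) + (2) + (2) + (2) + (5) + (5)] = 20/20 = 1.
A character is irreducible iff <chi, chi> = 1, so this representation is irreducible.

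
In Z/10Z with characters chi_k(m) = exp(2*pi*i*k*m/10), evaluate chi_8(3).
chi_8(3) = zeta_10^24 = exp(4*I*pi/5)

Argument: chi_8(3) = zeta_10^(8*3) = zeta_10^24. Since zeta_10^10 = 1, this equals zeta_10^4 = exp(2*pi*i*4/10) = exp(4*I*pi/5).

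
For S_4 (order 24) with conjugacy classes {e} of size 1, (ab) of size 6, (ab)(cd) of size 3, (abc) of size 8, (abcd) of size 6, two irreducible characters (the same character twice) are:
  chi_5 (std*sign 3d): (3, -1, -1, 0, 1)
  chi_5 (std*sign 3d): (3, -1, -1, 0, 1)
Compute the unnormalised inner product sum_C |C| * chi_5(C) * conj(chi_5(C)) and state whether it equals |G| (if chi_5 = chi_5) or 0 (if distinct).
Sum = 24 = |G| = 24; so <chi_5, chi_5> = 1 (norm-1 confirms irreducibility).

Derivation: Compute term by term over conjugacy classes (|C| * chi_5(C) * conj(chi_5(C))):
  1*(3)*conj(3) + 6*(-1)*conj(-1) + 3*(-1)*conj(-1) + 8*(0)*conj(0) + 6*(1)*conj(1)
  = (9) + (6) + (3) + (0) + (6)
  = 24.
Dividing by |G| = 24 gives 24/24 = 1, matching the row-orthogonality relation <chi_5, chi_5> = [chi_5 = chi_5].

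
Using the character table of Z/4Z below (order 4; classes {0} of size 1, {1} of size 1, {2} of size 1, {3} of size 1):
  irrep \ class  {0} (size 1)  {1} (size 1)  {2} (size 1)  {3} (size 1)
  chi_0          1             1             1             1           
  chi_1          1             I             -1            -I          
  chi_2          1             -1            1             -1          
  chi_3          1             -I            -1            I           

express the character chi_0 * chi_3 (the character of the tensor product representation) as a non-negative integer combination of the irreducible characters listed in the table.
chi_0 tensor chi_3 = chi_3 (all other irreducibles have multiplicity 0).

Explanation: The character of a tensor product is the pointwise product (chi_0 * chi_3)(C) = chi_0(C) * chi_3(C):
  {0}: (1)*(1), {1}: (1)*(-I), {2}: (1)*(-1), {3}: (1)*(I)
so (chi_0 * chi_3) takes values
  {0} -> 1, {1} -> -I, {2} -> -1, {3} -> I.
Now take the inner product of this character with each irreducible chi from the table, <chi_0*chi_3, chi> = (1/4) sum_C |C| (chi_0*chi_3)(C) conj(chi(C)):
  <chi_0*chi_3, chi_0> = (1/4)[1*(1)*conj(1) + 1*(-I)*conj(1) + 1*(-1)*conj(1) + 1*(I)*conj(1)]
      = (1/4)[(1) + (-I) + (-1) + (I)] = 0/4 = 0
  <chi_0*chi_3, chi_1> = (1/4)[1*(1)*conj(1) + 1*(-I)*conj(I) + 1*(-1)*conj(-1) + 1*(I)*conj(-I)]
      = (1/4)[(1) + (-1) + (1) + (-1)] = 0/4 = 0
  <chi_0*chi_3, chi_2> = (1/4)[1*(1)*conj(1) + 1*(-I)*conj(-1) + 1*(-1)*conj(1) + 1*(I)*conj(-1)]
      = (1/4)[(1) + (I) + (-1) + (-I)] = 0/4 = 0
  <chi_0*chi_3, chi_3> = (1/4)[1*(1)*conj(1) + 1*(-I)*conj(-I) + 1*(-1)*conj(-1) + 1*(I)*conj(I)]
      = (1/4)[(1) + (1) + (1) + (1)] = 4/4 = 1
(Exp terms are combined using exp(i*s)*conj(exp(i*t)) = exp(i*(s-t)), and sums of them are collapsed using the identity that for every m > 1 the m distinct m-th roots of unity sum to 0, e.g. 1 + exp(2*I*pi/3) + exp(-2*I*pi/3) = 0.)
Hence the multiplicities are chi_3: 1. Dimension check: dim(chi_0)*dim(chi_3) = 1*1 = 1 and sum (mult * dim) = 1*1 = 1.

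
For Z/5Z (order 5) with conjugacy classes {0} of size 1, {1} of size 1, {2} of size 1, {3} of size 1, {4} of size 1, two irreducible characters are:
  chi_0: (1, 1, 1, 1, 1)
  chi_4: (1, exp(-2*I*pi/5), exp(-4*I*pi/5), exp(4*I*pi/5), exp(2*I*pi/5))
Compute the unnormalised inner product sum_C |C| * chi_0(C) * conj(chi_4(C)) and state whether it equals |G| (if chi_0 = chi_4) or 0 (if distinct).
Sum = 0; so <chi_0, chi_4> = 0 (distinct irreducibles are orthogonal).

Details: Compute term by term over conjugacy classes (|C| * chi_0(C) * conj(chi_4(C))):
  1*(1)*conj(1) + 1*(1)*conj(exp(-2*I*pi/5)) + 1*(1)*conj(exp(-4*I*pi/5)) + 1*(1)*conj(exp(4*I*pi/5)) + 1*(1)*conj(exp(2*I*pi/5))
  = (1) + (exp(2*I*pi/5)) + (exp(4*I*pi/5)) + (exp(-4*I*pi/5)) + (exp(-2*I*pi/5))
  = 0.
(Exp terms are combined using exp(i*s)*conj(exp(i*t)) = exp(i*(s-t)), and sums of them are collapsed using the identity that for every m > 1 the m distinct m-th roots of unity sum to 0, e.g. 1 + exp(2*I*pi/3) + exp(-2*I*pi/3) = 0.)
Dividing by |G| = 5 gives 0/5 = 0, matching the row-orthogonality relation <chi_0, chi_4> = [chi_0 = chi_4].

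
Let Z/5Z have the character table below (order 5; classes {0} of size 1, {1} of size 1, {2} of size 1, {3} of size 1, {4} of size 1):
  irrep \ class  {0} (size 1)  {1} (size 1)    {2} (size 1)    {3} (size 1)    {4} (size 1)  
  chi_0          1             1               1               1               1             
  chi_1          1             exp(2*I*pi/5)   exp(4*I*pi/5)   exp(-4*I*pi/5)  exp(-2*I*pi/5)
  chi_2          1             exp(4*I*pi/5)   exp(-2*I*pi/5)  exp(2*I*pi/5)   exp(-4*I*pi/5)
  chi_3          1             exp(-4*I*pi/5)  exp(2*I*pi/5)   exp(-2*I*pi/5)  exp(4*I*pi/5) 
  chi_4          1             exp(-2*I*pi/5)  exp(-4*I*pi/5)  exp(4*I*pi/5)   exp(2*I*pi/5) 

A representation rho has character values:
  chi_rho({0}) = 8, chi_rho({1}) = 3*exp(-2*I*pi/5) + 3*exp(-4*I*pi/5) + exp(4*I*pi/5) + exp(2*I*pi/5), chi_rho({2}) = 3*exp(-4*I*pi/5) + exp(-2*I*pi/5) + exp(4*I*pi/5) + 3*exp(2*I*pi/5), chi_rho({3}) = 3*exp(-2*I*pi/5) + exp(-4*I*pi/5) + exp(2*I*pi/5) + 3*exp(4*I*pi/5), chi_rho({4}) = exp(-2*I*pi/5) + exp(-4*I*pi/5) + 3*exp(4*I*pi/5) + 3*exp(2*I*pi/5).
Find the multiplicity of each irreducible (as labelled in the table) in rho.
Multiplicities: chi_0: 0, chi_1: 1, chi_2: 1, chi_3: 3, chi_4: 3.

Reasoning: Use <chi_rho, chi> = (1/|G|) sum_C |C| * chi_rho(C) * conj(chi(C)) with |G| = 5 for each irreducible chi in the table:
  <chi_rho, chi_0> = (1/5)[1*(8)*conj(1) + 1*(3*exp(-2*I*pi/5) + 3*exp(-4*I*pi/5) + exp(4*I*pi/5) + exp(2*I*pi/5))*conj(1) + 1*(3*exp(-4*I*pi/5) + exp(-2*I*pi/5) + exp(4*I*pi/5) + 3*exp(2*I*pi/5))*conj(1) + 1*(3*exp(-2*I*pi/5) + exp(-4*I*pi/5) + exp(2*I*pi/5) + 3*exp(4*I*pi/5))*conj(1) + 1*(exp(-2*I*pi/5) + exp(-4*I*pi/5) + 3*exp(4*I*pi/5) + 3*exp(2*I*pi/5))*conj(1)]
      = (1/5)[(8) + (3*exp(-2*I*pi/5) + 3*exp(-4*I*pi/5) + exp(4*I*pi/5) + exp(2*I*pi/5)) + (3*exp(-4*I*pi/5) + exp(-2*I*pi/5) + exp(4*I*pi/5) + 3*exp(2*I*pi/5)) + (3*exp(-2*I*pi/5) + exp(-4*I*pi/5) + exp(2*I*pi/5) + 3*exp(4*I*pi/5)) + (exp(-2*I*pi/5) + exp(-4*I*pi/5) + 3*exp(4*I*pi/5) + 3*exp(2*I*pi/5))] = 0/5 = 0
  <chi_rho, chi_1> = (1/5)[1*(8)*conj(1) + 1*(3*exp(-2*I*pi/5) + 3*exp(-4*I*pi/5) + exp(4*I*pi/5) + exp(2*I*pi/5))*conj(exp(2*I*pi/5)) + 1*(3*exp(-4*I*pi/5) + exp(-2*I*pi/5) + exp(4*I*pi/5) + 3*exp(2*I*pi/5))*conj(exp(4*I*pi/5)) + 1*(3*exp(-2*I*pi/5) + exp(-4*I*pi/5) + exp(2*I*pi/5) + 3*exp(4*I*pi/5))*conj(exp(-4*I*pi/5)) + 1*(exp(-2*I*pi/5) + exp(-4*I*pi/5) + 3*exp(4*I*pi/5) + 3*exp(2*I*pi/5))*conj(exp(-2*I*pi/5))]
      = (1/5)[(8) + (1 + 3*exp(-4*I*pi/5) + exp(2*I*pi/5) + 3*exp(4*I*pi/5)) + (1 + 3*exp(-2*I*pi/5) + exp(4*I*pi/5) + 3*exp(2*I*pi/5)) + (1 + 3*exp(-2*I*pi/5) + exp(-4*I*pi/5) + 3*exp(2*I*pi/5)) + (1 + 3*exp(-4*I*pi/5) + exp(-2*I*pi/5) + 3*exp(4*I*pi/5))] = 5/5 = 1
  <chi_rho, chi_2> = (1/5)[1*(8)*conj(1) + 1*(3*exp(-2*I*pi/5) + 3*exp(-4*I*pi/5) + exp(4*I*pi/5) + exp(2*I*pi/5))*conj(exp(4*I*pi/5)) + 1*(3*exp(-4*I*pi/5) + exp(-2*I*pi/5) + exp(4*I*pi/5) + 3*exp(2*I*pi/5))*conj(exp(-2*I*pi/5)) + 1*(3*exp(-2*I*pi/5) + exp(-4*I*pi/5) + exp(2*I*pi/5) + 3*exp(4*I*pi/5))*conj(exp(2*I*pi/5)) + 1*(exp(-2*I*pi/5) + exp(-4*I*pi/5) + 3*exp(4*I*pi/5) + 3*exp(2*I*pi/5))*conj(exp(-4*I*pi/5))]
      = (1/5)[(8) + (1 + exp(-2*I*pi/5) + 3*exp(4*I*pi/5) + 3*exp(2*I*pi/5)) + (1 + 3*exp(-2*I*pi/5) + exp(-4*I*pi/5) + 3*exp(4*I*pi/5)) + (1 + 3*exp(-4*I*pi/5) + exp(4*I*pi/5) + 3*exp(2*I*pi/5)) + (1 + 3*exp(-2*I*pi/5) + 3*exp(-4*I*pi/5) + exp(2*I*pi/5))] = 5/5 = 1
  <chi_rho, chi_3> = (1/5)[1*(8)*conj(1) + 1*(3*exp(-2*I*pi/5) + 3*exp(-4*I*pi/5) + exp(4*I*pi/5) + exp(2*I*pi/5))*conj(exp(-4*I*pi/5)) + 1*(3*exp(-4*I*pi/5) + exp(-2*I*pi/5) + exp(4*I*pi/5) + 3*exp(2*I*pi/5))*conj(exp(2*I*pi/5)) + 1*(3*exp(-2*I*pi/5) + exp(-4*I*pi/5) + exp(2*I*pi/5) + 3*exp(4*I*pi/5))*conj(exp(-2*I*pi/5)) + 1*(exp(-2*I*pi/5) + exp(-4*I*pi/5) + 3*exp(4*I*pi/5) + 3*exp(2*I*pi/5))*conj(exp(4*I*pi/5))]
      = (1/5)[(8) + (3 + exp(-2*I*pi/5) + exp(-4*I*pi/5) + 3*exp(2*I*pi/5)) + (3 + exp(-4*I*pi/5) + exp(2*I*pi/5) + 3*exp(4*I*pi/5)) + (3 + 3*exp(-4*I*pi/5) + exp(-2*I*pi/5) + exp(4*I*pi/5)) + (3 + 3*exp(-2*I*pi/5) + exp(4*I*pi/5) + exp(2*I*pi/5))] = 15/5 = 3
  <chi_rho, chi_4> = (1/5)[1*(8)*conj(1) + 1*(3*exp(-2*I*pi/5) + 3*exp(-4*I*pi/5) + exp(4*I*pi/5) + exp(2*I*pi/5))*conj(exp(-2*I*pi/5)) + 1*(3*exp(-4*I*pi/5) + exp(-2*I*pi/5) + exp(4*I*pi/5) + 3*exp(2*I*pi/5))*conj(exp(-4*I*pi/5)) + 1*(3*exp(-2*I*pi/5) + exp(-4*I*pi/5) + exp(2*I*pi/5) + 3*exp(4*I*pi/5))*conj(exp(4*I*pi/5)) + 1*(exp(-2*I*pi/5) + exp(-4*I*pi/5) + 3*exp(4*I*pi/5) + 3*exp(2*I*pi/5))*conj(exp(2*I*pi/5))]
      = (1/5)[(8) + (3 + 3*exp(-2*I*pi/5) + exp(-4*I*pi/5) + exp(4*I*pi/5)) + (3 + 3*exp(-4*I*pi/5) + exp(-2*I*pi/5) + exp(2*I*pi/5)) + (3 + exp(-2*I*pi/5) + exp(2*I*pi/5) + 3*exp(4*I*pi/5)) + (3 + exp(-4*I*pi/5) + exp(4*I*pi/5) + 3*exp(2*I*pi/5))] = 15/5 = 3
(Exp terms are combined using exp(i*s)*conj(exp(i*t)) = exp(i*(s-t)), and sums of them are collapsed using the identity that for every m > 1 the m distinct m-th roots of unity sum to 0, e.g. 1 + exp(2*I*pi/3) + exp(-2*I*pi/3) = 0.)
Dimension check: dim(rho) = sum (mult * dim) = 0*1 + 1*1 + 1*1 + 3*1 + 3*1 = 8 = chi_rho(e) = 8.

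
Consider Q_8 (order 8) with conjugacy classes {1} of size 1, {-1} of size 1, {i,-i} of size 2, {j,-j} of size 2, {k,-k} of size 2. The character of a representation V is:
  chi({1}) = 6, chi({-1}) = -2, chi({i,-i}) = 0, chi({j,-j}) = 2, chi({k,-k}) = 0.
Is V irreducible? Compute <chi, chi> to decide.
Not irreducible (reducible): <chi, chi> = 6 > 1.

Why: <chi, chi> = (1/|G|) sum_C |C| * |chi(C)|^2 = (1/8)[1*|6|^2 + 1*|-2|^2 + 2*|0|^2 + 2*|2|^2 + 2*|0|^2]
  = (1/8)[(36) + (4) + (0) + (8) + (0)] = 48/8 = 6.
A character is irreducible iff <chi, chi> = 1, so this representation is reducible.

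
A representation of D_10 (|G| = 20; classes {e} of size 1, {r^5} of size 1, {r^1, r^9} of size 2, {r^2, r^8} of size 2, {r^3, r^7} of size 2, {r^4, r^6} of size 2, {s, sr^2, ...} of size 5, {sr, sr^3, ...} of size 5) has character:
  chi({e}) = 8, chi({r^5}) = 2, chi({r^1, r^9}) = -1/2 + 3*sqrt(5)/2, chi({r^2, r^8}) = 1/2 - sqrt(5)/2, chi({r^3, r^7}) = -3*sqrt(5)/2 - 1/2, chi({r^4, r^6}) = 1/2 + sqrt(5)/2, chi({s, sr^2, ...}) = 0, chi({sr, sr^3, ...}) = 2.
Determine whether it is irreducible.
Not irreducible (reducible): <chi, chi> = 7 > 1.

Proof sketch: <chi, chi> = (1/|G|) sum_C |C| * |chi(C)|^2 = (1/20)[1*|8|^2 + 1*|2|^2 + 2*|-1/2 + 3*sqrt(5)/2|^2 + 2*|1/2 - sqrt(5)/2|^2 + 2*|-3*sqrt(5)/2 - 1/2|^2 + 2*|1/2 + sqrt(5)/2|^2 + 5*|0|^2 + 5*|2|^2]
  = (1/20)[(64) + (4) + (23 - 3*sqrt(5)) + (3 - sqrt(5)) + (3*sqrt(5) + 23) + (sqrt(5) + 3) + (0) + (20)] = 140/20 = 7.
A character is irreducible iff <chi, chi> = 1, so this representation is reducible.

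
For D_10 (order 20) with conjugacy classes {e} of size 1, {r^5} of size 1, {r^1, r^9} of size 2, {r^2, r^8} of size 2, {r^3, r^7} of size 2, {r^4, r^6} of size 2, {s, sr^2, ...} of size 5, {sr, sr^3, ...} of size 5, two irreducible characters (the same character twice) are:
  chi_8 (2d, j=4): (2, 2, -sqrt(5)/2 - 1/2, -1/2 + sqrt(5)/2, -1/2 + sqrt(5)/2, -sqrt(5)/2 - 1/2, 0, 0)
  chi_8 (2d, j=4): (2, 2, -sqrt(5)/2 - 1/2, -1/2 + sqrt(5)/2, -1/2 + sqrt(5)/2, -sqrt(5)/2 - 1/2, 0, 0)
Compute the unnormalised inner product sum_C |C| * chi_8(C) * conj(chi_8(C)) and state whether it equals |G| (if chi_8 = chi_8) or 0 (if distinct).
Sum = 20 = |G| = 20; so <chi_8, chi_8> = 1 (norm-1 confirms irreducibility).

Why: Compute term by term over conjugacy classes (|C| * chi_8(C) * conj(chi_8(C))):
  1*(2)*conj(2) + 1*(2)*conj(2) + 2*(-sqrt(5)/2 - 1/2)*conj(-sqrt(5)/2 - 1/2) + 2*(-1/2 + sqrt(5)/2)*conj(-1/2 + sqrt(5)/2) + 2*(-1/2 + sqrt(5)/2)*conj(-1/2 + sqrt(5)/2) + 2*(-sqrt(5)/2 - 1/2)*conj(-sqrt(5)/2 - 1/2) + 5*(0)*conj(0) + 5*(0)*conj(0)
  = (4) + (4) + (sqrt(5) + 3) + (3 - sqrt(5)) + (3 - sqrt(5)) + (sqrt(5) + 3) + (0) + (0)
  = 20.
Dividing by |G| = 20 gives 20/20 = 1, matching the row-orthogonality relation <chi_8, chi_8> = [chi_8 = chi_8].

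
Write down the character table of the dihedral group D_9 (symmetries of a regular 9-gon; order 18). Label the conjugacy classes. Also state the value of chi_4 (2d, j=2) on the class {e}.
Conjugacy classes: {e} of size 1, {r^1, r^8} of size 2, {r^2, r^7} of size 2, {r^3, r^6} of size 2, {r^4, r^5} of size 2, {s, sr, ..., sr^8} of size 9.
Character table:
  irrep \ class              {e} (size 1)  {r^1, r^8} (size 2)  {r^2, r^7} (size 2)  {r^3, r^6} (size 2)  {r^4, r^5} (size 2)  {s, sr, ..., sr^8} (size 9)
  chi_1 (triv)               1             1                    1                    1                    1                    1                          
  chi_2 (sign: r->1, s->-1)  1             1                    1                    1                    1                    -1                         
  chi_3 (2d, j=1)            2             2*cos(2*pi/9)        2*cos(4*pi/9)        -1                   -2*cos(pi/9)         0                          
  chi_4 (2d, j=2)            2             2*cos(4*pi/9)        -2*cos(pi/9)         -1                   2*cos(2*pi/9)        0                          
  chi_5 (2d, j=3)            2             -1                   -1                   2                    -1                   0                          
  chi_6 (2d, j=4)            2             -2*cos(pi/9)         2*cos(2*pi/9)        -1                   2*cos(4*pi/9)        0                          

Spot check: chi_4 (2d, j=2) on {e} = 2.

D_9 has order 2*9 = 18 with 6 conjugacy classes, hence 6 irreducibles. Sum of squared dims 1 + 1 + 4 + 4 + 4 + 4 = 18 = |G|. Linear characters come from the abelianisation; the 2-dimensional irreps have character r^k -> 2*cos(2*pi*j*k/9), reflections -> 0.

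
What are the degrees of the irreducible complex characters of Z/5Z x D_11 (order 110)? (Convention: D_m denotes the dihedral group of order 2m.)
Dimensions: 1, 1, 1, 1, 1, 1, 1, 1, 1, 1, 2, 2, 2, 2, 2, 2, 2, 2, 2, 2, 2, 2, 2, 2, 2, 2, 2, 2, 2, 2, 2, 2, 2, 2, 2

Working: There are 35 irreducibles (= number of conjugacy classes). Their dimensions d_i satisfy sum d_i^2 = |G| = 110: 1 + 1 + 1 + 1 + 1 + 1 + 1 + 1 + 1 + 1 + 4 + 4 + 4 + 4 + 4 + 4 + 4 + 4 + 4 + 4 + 4 + 4 + 4 + 4 + 4 + 4 + 4 + 4 + 4 + 4 + 4 + 4 + 4 + 4 + 4 = 110. (For the product with Z/5Z: each of the 5 1-dim characters of Z/5Z tensors with each irrep of D_11, giving 5 copies of each D_11-dimension.)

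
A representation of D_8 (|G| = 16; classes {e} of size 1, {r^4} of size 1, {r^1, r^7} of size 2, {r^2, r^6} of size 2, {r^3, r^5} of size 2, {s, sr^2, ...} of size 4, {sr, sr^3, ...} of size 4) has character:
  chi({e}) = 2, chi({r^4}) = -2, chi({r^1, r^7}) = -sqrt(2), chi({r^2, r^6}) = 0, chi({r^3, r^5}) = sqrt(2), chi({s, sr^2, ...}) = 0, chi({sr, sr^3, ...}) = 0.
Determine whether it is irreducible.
Irreducible: <chi, chi> = 1.

<chi, chi> = (1/|G|) sum_C |C| * |chi(C)|^2 = (1/16)[1*|2|^2 + 1*|-2|^2 + 2*|-sqrt(2)|^2 + 2*|0|^2 + 2*|sqrt(2)|^2 + 4*|0|^2 + 4*|0|^2]
  = (1/16)[(4) + (4) + (4) + (0) + (4) + (0) + (0)] = 16/16 = 1.
A character is irreducible iff <chi, chi> = 1, so this representation is irreducible.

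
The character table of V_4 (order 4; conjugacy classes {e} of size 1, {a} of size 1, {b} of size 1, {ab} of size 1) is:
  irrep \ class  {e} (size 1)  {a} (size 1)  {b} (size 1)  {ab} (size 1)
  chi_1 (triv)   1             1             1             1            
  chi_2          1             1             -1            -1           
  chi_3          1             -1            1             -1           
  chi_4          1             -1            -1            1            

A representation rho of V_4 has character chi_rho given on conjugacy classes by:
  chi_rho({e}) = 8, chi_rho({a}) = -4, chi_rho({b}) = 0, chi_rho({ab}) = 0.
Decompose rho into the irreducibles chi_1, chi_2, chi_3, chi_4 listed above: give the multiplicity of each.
Multiplicities: chi_1: 1, chi_2: 1, chi_3: 3, chi_4: 3.

Proof sketch: Use <chi_rho, chi> = (1/|G|) sum_C |C| * chi_rho(C) * conj(chi(C)) with |G| = 4 for each irreducible chi in the table:
  <chi_rho, chi_1> = (1/4)[1*(8)*conj(1) + 1*(-4)*conj(1) + 1*(0)*conj(1) + 1*(0)*conj(1)]
      = (1/4)[(8) + (-4) + (0) + (0)] = 4/4 = 1
  <chi_rho, chi_2> = (1/4)[1*(8)*conj(1) + 1*(-4)*conj(1) + 1*(0)*conj(-1) + 1*(0)*conj(-1)]
      = (1/4)[(8) + (-4) + (0) + (0)] = 4/4 = 1
  <chi_rho, chi_3> = (1/4)[1*(8)*conj(1) + 1*(-4)*conj(-1) + 1*(0)*conj(1) + 1*(0)*conj(-1)]
      = (1/4)[(8) + (4) + (0) + (0)] = 12/4 = 3
  <chi_rho, chi_4> = (1/4)[1*(8)*conj(1) + 1*(-4)*conj(-1) + 1*(0)*conj(-1) + 1*(0)*conj(1)]
      = (1/4)[(8) + (4) + (0) + (0)] = 12/4 = 3
Dimension check: dim(rho) = sum (mult * dim) = 1*1 + 1*1 + 3*1 + 3*1 = 8 = chi_rho(e) = 8.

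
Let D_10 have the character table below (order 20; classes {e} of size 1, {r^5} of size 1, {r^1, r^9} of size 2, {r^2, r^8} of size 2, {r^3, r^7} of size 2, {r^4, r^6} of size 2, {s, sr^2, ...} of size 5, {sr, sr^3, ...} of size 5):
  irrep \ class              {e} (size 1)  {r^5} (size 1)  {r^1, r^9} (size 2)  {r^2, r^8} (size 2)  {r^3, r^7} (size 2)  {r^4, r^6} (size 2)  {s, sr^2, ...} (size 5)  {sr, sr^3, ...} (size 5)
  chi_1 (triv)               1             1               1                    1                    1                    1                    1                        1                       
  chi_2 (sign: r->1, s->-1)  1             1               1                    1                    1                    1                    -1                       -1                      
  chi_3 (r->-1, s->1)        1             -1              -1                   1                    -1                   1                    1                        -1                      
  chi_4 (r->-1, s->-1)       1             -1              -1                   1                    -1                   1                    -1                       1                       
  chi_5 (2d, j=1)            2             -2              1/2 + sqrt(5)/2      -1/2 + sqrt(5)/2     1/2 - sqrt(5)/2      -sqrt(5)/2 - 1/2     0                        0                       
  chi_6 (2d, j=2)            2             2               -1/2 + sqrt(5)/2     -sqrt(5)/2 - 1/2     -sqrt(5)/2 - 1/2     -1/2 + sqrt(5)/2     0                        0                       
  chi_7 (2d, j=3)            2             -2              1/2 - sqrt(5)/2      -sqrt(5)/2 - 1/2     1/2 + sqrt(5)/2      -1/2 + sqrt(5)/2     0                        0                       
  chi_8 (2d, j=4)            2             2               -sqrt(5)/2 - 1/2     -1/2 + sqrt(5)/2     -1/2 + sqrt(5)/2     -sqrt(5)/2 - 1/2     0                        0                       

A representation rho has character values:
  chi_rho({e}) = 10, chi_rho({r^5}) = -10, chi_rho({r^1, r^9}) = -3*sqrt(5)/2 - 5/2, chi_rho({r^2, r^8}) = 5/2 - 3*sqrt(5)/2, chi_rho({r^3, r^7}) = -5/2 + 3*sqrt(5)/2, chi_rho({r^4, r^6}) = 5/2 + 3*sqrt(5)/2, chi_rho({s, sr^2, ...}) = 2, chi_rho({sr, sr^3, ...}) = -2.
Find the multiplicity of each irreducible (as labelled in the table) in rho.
Multiplicities: chi_1: 0, chi_2: 0, chi_3: 3, chi_4: 1, chi_5: 0, chi_6: 0, chi_7: 3, chi_8: 0.

Argument: Use <chi_rho, chi> = (1/|G|) sum_C |C| * chi_rho(C) * conj(chi(C)) with |G| = 20 for each irreducible chi in the table:
  <chi_rho, chi_1> = (1/20)[1*(10)*conj(1) + 1*(-10)*conj(1) + 2*(-3*sqrt(5)/2 - 5/2)*conj(1) + 2*(5/2 - 3*sqrt(5)/2)*conj(1) + 2*(-5/2 + 3*sqrt(5)/2)*conj(1) + 2*(5/2 + 3*sqrt(5)/2)*conj(1) + 5*(2)*conj(1) + 5*(-2)*conj(1)]
      = (1/20)[(10) + (-10) + (-3*sqrt(5) - 5) + (5 - 3*sqrt(5)) + (-5 + 3*sqrt(5)) + (5 + 3*sqrt(5)) + (10) + (-10)] = 0/20 = 0
  <chi_rho, chi_2> = (1/20)[1*(10)*conj(1) + 1*(-10)*conj(1) + 2*(-3*sqrt(5)/2 - 5/2)*conj(1) + 2*(5/2 - 3*sqrt(5)/2)*conj(1) + 2*(-5/2 + 3*sqrt(5)/2)*conj(1) + 2*(5/2 + 3*sqrt(5)/2)*conj(1) + 5*(2)*conj(-1) + 5*(-2)*conj(-1)]
      = (1/20)[(10) + (-10) + (-3*sqrt(5) - 5) + (5 - 3*sqrt(5)) + (-5 + 3*sqrt(5)) + (5 + 3*sqrt(5)) + (-10) + (10)] = 0/20 = 0
  <chi_rho, chi_3> = (1/20)[1*(10)*conj(1) + 1*(-10)*conj(-1) + 2*(-3*sqrt(5)/2 - 5/2)*conj(-1) + 2*(5/2 - 3*sqrt(5)/2)*conj(1) + 2*(-5/2 + 3*sqrt(5)/2)*conj(-1) + 2*(5/2 + 3*sqrt(5)/2)*conj(1) + 5*(2)*conj(1) + 5*(-2)*conj(-1)]
      = (1/20)[(10) + (10) + (5 + 3*sqrt(5)) + (5 - 3*sqrt(5)) + (5 - 3*sqrt(5)) + (5 + 3*sqrt(5)) + (10) + (10)] = 60/20 = 3
  <chi_rho, chi_4> = (1/20)[1*(10)*conj(1) + 1*(-10)*conj(-1) + 2*(-3*sqrt(5)/2 - 5/2)*conj(-1) + 2*(5/2 - 3*sqrt(5)/2)*conj(1) + 2*(-5/2 + 3*sqrt(5)/2)*conj(-1) + 2*(5/2 + 3*sqrt(5)/2)*conj(1) + 5*(2)*conj(-1) + 5*(-2)*conj(1)]
      = (1/20)[(10) + (10) + (5 + 3*sqrt(5)) + (5 - 3*sqrt(5)) + (5 - 3*sqrt(5)) + (5 + 3*sqrt(5)) + (-10) + (-10)] = 20/20 = 1
  <chi_rho, chi_5> = (1/20)[1*(10)*conj(2) + 1*(-10)*conj(-2) + 2*(-3*sqrt(5)/2 - 5/2)*conj(1/2 + sqrt(5)/2) + 2*(5/2 - 3*sqrt(5)/2)*conj(-1/2 + sqrt(5)/2) + 2*(-5/2 + 3*sqrt(5)/2)*conj(1/2 - sqrt(5)/2) + 2*(5/2 + 3*sqrt(5)/2)*conj(-sqrt(5)/2 - 1/2) + 5*(2)*conj(0) + 5*(-2)*conj(0)]
      = (1/20)[(20) + (20) + (-10 - 4*sqrt(5)) + (-10 + 4*sqrt(5)) + (-10 + 4*sqrt(5)) + (-10 - 4*sqrt(5)) + (0) + (0)] = 0/20 = 0
  <chi_rho, chi_6> = (1/20)[1*(10)*conj(2) + 1*(-10)*conj(2) + 2*(-3*sqrt(5)/2 - 5/2)*conj(-1/2 + sqrt(5)/2) + 2*(5/2 - 3*sqrt(5)/2)*conj(-sqrt(5)/2 - 1/2) + 2*(-5/2 + 3*sqrt(5)/2)*conj(-sqrt(5)/2 - 1/2) + 2*(5/2 + 3*sqrt(5)/2)*conj(-1/2 + sqrt(5)/2) + 5*(2)*conj(0) + 5*(-2)*conj(0)]
      = (1/20)[(20) + (-20) + (-5 - sqrt(5)) + (5 - sqrt(5)) + (-5 + sqrt(5)) + (sqrt(5) + 5) + (0) + (0)] = 0/20 = 0
  <chi_rho, chi_7> = (1/20)[1*(10)*conj(2) + 1*(-10)*conj(-2) + 2*(-3*sqrt(5)/2 - 5/2)*conj(1/2 - sqrt(5)/2) + 2*(5/2 - 3*sqrt(5)/2)*conj(-sqrt(5)/2 - 1/2) + 2*(-5/2 + 3*sqrt(5)/2)*conj(1/2 + sqrt(5)/2) + 2*(5/2 + 3*sqrt(5)/2)*conj(-1/2 + sqrt(5)/2) + 5*(2)*conj(0) + 5*(-2)*conj(0)]
      = (1/20)[(20) + (20) + (sqrt(5) + 5) + (5 - sqrt(5)) + (5 - sqrt(5)) + (sqrt(5) + 5) + (0) + (0)] = 60/20 = 3
  <chi_rho, chi_8> = (1/20)[1*(10)*conj(2) + 1*(-10)*conj(2) + 2*(-3*sqrt(5)/2 - 5/2)*conj(-sqrt(5)/2 - 1/2) + 2*(5/2 - 3*sqrt(5)/2)*conj(-1/2 + sqrt(5)/2) + 2*(-5/2 + 3*sqrt(5)/2)*conj(-1/2 + sqrt(5)/2) + 2*(5/2 + 3*sqrt(5)/2)*conj(-sqrt(5)/2 - 1/2) + 5*(2)*conj(0) + 5*(-2)*conj(0)]
      = (1/20)[(20) + (-20) + (4*sqrt(5) + 10) + (-10 + 4*sqrt(5)) + (10 - 4*sqrt(5)) + (-10 - 4*sqrt(5)) + (0) + (0)] = 0/20 = 0
Dimension check: dim(rho) = sum (mult * dim) = 0*1 + 0*1 + 3*1 + 1*1 + 0*2 + 0*2 + 3*2 + 0*2 = 10 = chi_rho(e) = 10.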